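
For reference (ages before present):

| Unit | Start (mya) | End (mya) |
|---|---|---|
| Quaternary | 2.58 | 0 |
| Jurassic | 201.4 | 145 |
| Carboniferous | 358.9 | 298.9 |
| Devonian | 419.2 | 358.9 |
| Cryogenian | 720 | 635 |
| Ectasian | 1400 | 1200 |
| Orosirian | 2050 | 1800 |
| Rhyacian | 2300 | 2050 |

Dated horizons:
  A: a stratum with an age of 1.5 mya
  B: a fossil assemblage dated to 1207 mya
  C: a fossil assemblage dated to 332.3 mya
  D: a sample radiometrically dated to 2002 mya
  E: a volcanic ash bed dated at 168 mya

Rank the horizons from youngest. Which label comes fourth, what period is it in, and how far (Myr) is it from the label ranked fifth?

B, in the Ectasian; 795 million years to D

Sorted youngest-first by Ma: A (1.5), E (168), C (332.3), B (1207), D (2002).
The fourth youngest is B at 1207 Ma, which lies in 1400–1200 Ma: the Ectasian.
The fifth youngest is D at 2002 Ma; separation = |1207 − 2002| = 795 Myr.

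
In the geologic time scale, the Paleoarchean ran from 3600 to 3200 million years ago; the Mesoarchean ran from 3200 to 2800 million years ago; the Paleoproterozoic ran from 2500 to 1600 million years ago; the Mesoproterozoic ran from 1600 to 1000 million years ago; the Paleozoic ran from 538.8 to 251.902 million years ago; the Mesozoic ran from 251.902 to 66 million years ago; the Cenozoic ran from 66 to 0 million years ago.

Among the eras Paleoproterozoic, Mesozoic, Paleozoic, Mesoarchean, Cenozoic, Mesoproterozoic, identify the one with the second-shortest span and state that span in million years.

Mesozoic, 185.902 million years

Durations: Paleoproterozoic 900; Mesozoic 185.902; Paleozoic 286.898; Mesoarchean 400; Cenozoic 66; Mesoproterozoic 600 Myr.
Sorted shortest-first: Cenozoic (66), Mesozoic (185.902), Paleozoic (286.898), Mesoarchean (400), Mesoproterozoic (600), Paleoproterozoic (900).
The second shortest is Mesozoic at 185.902 Myr.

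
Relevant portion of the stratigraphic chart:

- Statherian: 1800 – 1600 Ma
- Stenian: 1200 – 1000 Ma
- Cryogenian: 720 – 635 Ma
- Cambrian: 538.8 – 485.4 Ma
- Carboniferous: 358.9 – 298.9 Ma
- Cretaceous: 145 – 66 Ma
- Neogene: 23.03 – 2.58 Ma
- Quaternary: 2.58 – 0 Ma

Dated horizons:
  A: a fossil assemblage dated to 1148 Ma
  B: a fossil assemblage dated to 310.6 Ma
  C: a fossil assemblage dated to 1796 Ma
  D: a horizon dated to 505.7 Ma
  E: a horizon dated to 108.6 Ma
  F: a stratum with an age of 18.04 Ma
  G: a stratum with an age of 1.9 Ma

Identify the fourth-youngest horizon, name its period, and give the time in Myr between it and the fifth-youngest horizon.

B, in the Carboniferous; 195.1 million years to D

Sorted youngest-first by Ma: G (1.9), F (18.04), E (108.6), B (310.6), D (505.7), A (1148), C (1796).
The fourth youngest is B at 310.6 Ma, which lies in 358.9–298.9 Ma: the Carboniferous.
The fifth youngest is D at 505.7 Ma; separation = |310.6 − 505.7| = 195.1 Myr.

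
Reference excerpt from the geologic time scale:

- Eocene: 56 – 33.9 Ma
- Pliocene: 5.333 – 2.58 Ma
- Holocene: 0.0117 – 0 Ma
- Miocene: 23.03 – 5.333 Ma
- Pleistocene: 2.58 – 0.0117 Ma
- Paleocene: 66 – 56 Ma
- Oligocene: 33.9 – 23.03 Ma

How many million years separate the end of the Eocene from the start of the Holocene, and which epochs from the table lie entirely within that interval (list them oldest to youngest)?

33.8883 million years; Oligocene, Miocene, Pliocene, Pleistocene

The Eocene closes at 33.9 Ma and the Holocene opens at 0.0117 Ma, so the interval is 33.9 − 0.0117 = 33.8883 Myr.
An epoch fits inside if it starts at or after 33.9 Ma and ends at or before 0.0117 Ma; oldest first that gives Oligocene, Miocene, Pliocene, Pleistocene.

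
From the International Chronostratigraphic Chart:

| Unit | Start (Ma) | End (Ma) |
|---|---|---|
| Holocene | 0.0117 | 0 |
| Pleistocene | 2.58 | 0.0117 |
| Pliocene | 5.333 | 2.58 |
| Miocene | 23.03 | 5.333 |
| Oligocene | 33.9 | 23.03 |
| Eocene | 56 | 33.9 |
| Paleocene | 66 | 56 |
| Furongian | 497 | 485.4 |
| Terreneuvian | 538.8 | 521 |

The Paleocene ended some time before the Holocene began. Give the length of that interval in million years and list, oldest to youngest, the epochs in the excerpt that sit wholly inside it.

55.9883 million years; Eocene, Oligocene, Miocene, Pliocene, Pleistocene

End of Paleocene = 56 Ma; start of Holocene = 0.0117 Ma.
Gap = 56 − 0.0117 = 55.9883 Myr.
Epochs wholly inside 56–0.0117 Ma: Eocene (56–33.9), Oligocene (33.9–23.03), Miocene (23.03–5.333), Pliocene (5.333–2.58), Pleistocene (2.58–0.0117).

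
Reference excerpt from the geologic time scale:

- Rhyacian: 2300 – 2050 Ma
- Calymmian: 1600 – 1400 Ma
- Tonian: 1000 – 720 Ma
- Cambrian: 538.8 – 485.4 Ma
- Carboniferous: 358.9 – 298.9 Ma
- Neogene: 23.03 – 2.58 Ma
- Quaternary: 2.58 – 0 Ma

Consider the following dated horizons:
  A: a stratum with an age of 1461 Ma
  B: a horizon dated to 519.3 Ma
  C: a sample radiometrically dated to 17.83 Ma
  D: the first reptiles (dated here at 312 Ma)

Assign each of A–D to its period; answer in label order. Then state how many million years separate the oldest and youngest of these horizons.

Match each age against the start–end ranges in the excerpt: A = 1461 Ma → Calymmian (1600–1400); B = 519.3 Ma → Cambrian (538.8–485.4); C = 17.83 Ma → Neogene (23.03–2.58); D = 312 Ma → Carboniferous (358.9–298.9).
The largest age is 1461 Ma and the smallest is 17.83 Ma; their difference is 1443.17 Myr.

A — Calymmian; B — Cambrian; C — Neogene; D — Carboniferous; span 1443.17 million years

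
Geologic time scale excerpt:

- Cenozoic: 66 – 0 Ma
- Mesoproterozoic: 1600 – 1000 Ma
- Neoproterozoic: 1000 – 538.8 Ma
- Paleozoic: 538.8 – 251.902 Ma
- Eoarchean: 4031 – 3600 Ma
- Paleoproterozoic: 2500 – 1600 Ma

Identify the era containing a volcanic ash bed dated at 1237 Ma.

Mesoproterozoic

1237 Ma lies between 1600 and 1000 Ma, so it falls in the Mesoproterozoic.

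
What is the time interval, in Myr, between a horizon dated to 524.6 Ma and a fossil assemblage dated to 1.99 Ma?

522.61 million years

524.6 − 1.99 = 522.61 million years.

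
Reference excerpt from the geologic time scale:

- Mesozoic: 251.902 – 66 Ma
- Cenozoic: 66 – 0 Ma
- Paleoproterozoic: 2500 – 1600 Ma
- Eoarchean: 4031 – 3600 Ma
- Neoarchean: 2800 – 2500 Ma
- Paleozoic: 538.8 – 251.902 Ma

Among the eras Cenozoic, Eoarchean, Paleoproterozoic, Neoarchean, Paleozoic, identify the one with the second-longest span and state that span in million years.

Eoarchean, 431 million years

Start − end for each: Cenozoic 66 − 0 = 66; Eoarchean 4031 − 3600 = 431; Paleoproterozoic 2500 − 1600 = 900; Neoarchean 2800 − 2500 = 300; Paleozoic 538.8 − 251.902 = 286.898.
Ranking these from longest: Paleoproterozoic > Eoarchean > Neoarchean > Paleozoic > Cenozoic.
Position 2 in that ranking is Eoarchean, which lasted 431 Myr.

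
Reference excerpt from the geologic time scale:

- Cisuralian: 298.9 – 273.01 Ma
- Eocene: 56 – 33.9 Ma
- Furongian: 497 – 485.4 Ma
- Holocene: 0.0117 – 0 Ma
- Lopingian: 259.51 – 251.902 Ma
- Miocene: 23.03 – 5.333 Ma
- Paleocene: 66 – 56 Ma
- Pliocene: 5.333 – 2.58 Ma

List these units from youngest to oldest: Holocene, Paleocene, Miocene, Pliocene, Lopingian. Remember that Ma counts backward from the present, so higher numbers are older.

Sorting by start age (ascending Ma, since larger Ma = older): Holocene start 0.0117, Pliocene start 5.333, Miocene start 23.03, Paleocene start 66, Lopingian start 259.51.

Holocene → Pliocene → Miocene → Paleocene → Lopingian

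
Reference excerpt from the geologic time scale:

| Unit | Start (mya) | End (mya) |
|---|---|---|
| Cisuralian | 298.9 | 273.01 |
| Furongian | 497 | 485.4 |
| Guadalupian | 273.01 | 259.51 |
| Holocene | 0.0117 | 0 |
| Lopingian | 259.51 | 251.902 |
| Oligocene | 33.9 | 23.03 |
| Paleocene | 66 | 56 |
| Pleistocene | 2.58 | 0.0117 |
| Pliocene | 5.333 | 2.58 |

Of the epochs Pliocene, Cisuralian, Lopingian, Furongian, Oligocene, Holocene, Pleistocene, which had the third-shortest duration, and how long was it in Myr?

Pliocene, 2.753 million years

Durations: Pliocene 2.753; Cisuralian 25.89; Lopingian 7.608; Furongian 11.6; Oligocene 10.87; Holocene 0.0117; Pleistocene 2.5683 Myr.
Sorted shortest-first: Holocene (0.0117), Pleistocene (2.5683), Pliocene (2.753), Lopingian (7.608), Oligocene (10.87), Furongian (11.6), Cisuralian (25.89).
The third shortest is Pliocene at 2.753 Myr.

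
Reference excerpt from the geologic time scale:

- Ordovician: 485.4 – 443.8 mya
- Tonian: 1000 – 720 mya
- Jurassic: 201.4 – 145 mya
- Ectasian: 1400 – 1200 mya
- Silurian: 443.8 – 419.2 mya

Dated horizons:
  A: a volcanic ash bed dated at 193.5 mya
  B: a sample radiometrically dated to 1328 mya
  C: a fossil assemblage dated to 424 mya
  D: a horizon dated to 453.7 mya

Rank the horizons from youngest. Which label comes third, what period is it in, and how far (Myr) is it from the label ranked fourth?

D, in the Ordovician; 874.3 million years to B

Smaller Ma means younger, so youngest first: A 193.5 < C 424 < D 453.7 < B 1328.
Counting 3 along gives D (453.7 Ma); the excerpt puts that inside the Ordovician, 485.4–443.8 Ma.
Next in line is B (1328 Ma), and 1328 − 453.7 = 874.3 Myr.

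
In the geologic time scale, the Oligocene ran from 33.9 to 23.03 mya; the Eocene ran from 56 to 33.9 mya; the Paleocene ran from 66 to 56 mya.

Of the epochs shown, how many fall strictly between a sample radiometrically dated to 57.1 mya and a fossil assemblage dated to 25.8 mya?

1

57.1 Ma sits inside the Paleocene (66–56) and 25.8 Ma inside the Oligocene (33.9–23.03); neither of those is wholly between the two dates.
The listed epochs lying completely between them are Eocene — 1 in all.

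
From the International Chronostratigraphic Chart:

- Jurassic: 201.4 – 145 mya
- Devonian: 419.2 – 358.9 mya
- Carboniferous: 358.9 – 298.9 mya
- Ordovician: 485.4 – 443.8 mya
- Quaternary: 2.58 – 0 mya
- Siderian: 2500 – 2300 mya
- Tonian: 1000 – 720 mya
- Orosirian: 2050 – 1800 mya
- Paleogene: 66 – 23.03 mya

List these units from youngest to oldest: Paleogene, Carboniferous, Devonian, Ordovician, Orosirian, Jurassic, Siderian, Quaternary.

The oldest of these is Siderian (starts 2500 Ma) and the youngest is Quaternary (ends 0 Ma).
In between, by decreasing start age: Orosirian (2050), Ordovician (485.4), Devonian (419.2), Carboniferous (358.9), Jurassic (201.4), Paleogene (66).
Listing youngest first means reversing that sequence.

Quaternary → Paleogene → Jurassic → Carboniferous → Devonian → Ordovician → Orosirian → Siderian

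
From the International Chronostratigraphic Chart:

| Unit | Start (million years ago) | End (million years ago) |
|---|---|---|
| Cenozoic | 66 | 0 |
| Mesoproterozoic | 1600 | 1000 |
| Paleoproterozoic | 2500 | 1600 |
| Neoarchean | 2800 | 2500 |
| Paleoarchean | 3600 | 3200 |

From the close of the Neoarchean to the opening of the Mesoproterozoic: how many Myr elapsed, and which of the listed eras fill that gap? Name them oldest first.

End of Neoarchean = 2500 Ma; start of Mesoproterozoic = 1600 Ma.
Gap = 2500 − 1600 = 900 Myr.
Eras wholly inside 2500–1600 Ma: Paleoproterozoic (2500–1600).

900 million years; Paleoproterozoic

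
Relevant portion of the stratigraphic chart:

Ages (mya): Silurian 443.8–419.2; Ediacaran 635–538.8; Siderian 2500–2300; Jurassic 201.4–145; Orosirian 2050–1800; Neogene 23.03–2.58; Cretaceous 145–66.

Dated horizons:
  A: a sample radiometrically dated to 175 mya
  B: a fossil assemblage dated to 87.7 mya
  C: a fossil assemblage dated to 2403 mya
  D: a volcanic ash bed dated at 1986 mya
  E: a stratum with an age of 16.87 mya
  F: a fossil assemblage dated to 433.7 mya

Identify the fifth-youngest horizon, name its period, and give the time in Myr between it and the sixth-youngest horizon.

Smaller Ma means younger, so youngest first: E 16.87 < B 87.7 < A 175 < F 433.7 < D 1986 < C 2403.
Counting 5 along gives D (1986 Ma); the excerpt puts that inside the Orosirian, 2050–1800 Ma.
Next in line is C (2403 Ma), and 2403 − 1986 = 417 Myr.

D, in the Orosirian; 417 million years to C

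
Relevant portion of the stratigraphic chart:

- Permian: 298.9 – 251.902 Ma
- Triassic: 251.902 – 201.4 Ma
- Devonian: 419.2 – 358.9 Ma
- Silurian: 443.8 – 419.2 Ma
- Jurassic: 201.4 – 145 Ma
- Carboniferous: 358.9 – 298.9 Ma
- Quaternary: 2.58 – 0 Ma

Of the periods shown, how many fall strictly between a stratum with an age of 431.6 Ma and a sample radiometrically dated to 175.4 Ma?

431.6 Ma sits inside the Silurian (443.8–419.2) and 175.4 Ma inside the Jurassic (201.4–145); neither of those is wholly between the two dates.
The listed periods lying completely between them are Devonian, Carboniferous, Permian, Triassic — 4 in all.

4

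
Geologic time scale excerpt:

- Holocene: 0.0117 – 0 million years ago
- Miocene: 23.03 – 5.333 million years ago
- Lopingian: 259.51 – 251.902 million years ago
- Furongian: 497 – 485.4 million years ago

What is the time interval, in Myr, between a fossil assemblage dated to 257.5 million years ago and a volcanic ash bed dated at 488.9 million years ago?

231.4 million years

488.9 − 257.5 = 231.4 million years.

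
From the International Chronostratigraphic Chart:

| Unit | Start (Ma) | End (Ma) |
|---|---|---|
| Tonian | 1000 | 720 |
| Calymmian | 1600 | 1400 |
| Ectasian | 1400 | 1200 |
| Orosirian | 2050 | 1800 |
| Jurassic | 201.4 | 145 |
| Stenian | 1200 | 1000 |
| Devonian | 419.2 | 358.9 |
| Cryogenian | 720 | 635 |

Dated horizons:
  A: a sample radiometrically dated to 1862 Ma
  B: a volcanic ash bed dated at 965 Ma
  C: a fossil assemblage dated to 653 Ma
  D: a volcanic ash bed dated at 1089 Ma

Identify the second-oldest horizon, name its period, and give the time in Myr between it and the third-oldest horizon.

Sorted oldest-first by Ma: A (1862), D (1089), B (965), C (653).
The second oldest is D at 1089 Ma, which lies in 1200–1000 Ma: the Stenian.
The third oldest is B at 965 Ma; separation = |1089 − 965| = 124 Myr.

D, in the Stenian; 124 million years to B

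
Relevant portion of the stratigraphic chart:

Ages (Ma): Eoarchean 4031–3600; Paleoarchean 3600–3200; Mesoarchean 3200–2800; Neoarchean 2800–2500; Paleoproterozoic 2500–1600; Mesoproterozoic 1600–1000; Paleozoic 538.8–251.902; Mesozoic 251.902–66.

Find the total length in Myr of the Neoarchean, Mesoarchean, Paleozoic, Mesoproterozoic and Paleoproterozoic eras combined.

Each duration: Neoarchean = 300; Mesoarchean = 400; Paleozoic = 286.898; Mesoproterozoic = 600; Paleoproterozoic = 900.
Sum: 300 + 400 + 286.898 + 600 + 900 = 2486.898 Myr.

2486.898 million years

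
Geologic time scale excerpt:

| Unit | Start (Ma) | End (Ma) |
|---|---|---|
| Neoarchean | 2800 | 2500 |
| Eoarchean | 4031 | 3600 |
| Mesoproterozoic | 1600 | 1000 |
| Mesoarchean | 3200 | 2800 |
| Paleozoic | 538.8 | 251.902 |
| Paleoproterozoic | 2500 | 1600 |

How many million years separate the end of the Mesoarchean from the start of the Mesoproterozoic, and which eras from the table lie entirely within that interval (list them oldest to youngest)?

End of Mesoarchean = 2800 Ma; start of Mesoproterozoic = 1600 Ma.
Gap = 2800 − 1600 = 1200 Myr.
Eras wholly inside 2800–1600 Ma: Neoarchean (2800–2500), Paleoproterozoic (2500–1600).

1200 million years; Neoarchean, Paleoproterozoic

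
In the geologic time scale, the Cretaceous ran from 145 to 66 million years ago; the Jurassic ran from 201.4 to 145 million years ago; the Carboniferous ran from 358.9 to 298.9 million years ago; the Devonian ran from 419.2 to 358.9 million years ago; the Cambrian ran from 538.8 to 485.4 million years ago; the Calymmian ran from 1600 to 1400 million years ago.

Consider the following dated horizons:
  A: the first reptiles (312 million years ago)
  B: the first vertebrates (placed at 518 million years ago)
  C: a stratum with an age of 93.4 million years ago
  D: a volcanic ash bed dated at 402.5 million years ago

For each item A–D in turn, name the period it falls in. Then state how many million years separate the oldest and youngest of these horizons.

A: 312 Ma lies in 358.9–298.9 Ma, so Carboniferous.
B: 518 Ma lies in 538.8–485.4 Ma, so Cambrian.
C: 93.4 Ma lies in 145–66 Ma, so Cretaceous.
D: 402.5 Ma lies in 419.2–358.9 Ma, so Devonian.
Oldest = 518 Ma, youngest = 93.4 Ma → span 424.6 Myr.

A — Carboniferous; B — Cambrian; C — Cretaceous; D — Devonian; span 424.6 million years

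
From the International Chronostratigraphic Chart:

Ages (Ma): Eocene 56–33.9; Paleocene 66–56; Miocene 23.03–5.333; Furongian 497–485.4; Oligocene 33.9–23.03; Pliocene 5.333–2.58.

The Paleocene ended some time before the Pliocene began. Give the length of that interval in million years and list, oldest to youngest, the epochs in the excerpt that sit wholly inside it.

50.667 million years; Eocene, Oligocene, Miocene

End of Paleocene = 56 Ma; start of Pliocene = 5.333 Ma.
Gap = 56 − 5.333 = 50.667 Myr.
Epochs wholly inside 56–5.333 Ma: Eocene (56–33.9), Oligocene (33.9–23.03), Miocene (23.03–5.333).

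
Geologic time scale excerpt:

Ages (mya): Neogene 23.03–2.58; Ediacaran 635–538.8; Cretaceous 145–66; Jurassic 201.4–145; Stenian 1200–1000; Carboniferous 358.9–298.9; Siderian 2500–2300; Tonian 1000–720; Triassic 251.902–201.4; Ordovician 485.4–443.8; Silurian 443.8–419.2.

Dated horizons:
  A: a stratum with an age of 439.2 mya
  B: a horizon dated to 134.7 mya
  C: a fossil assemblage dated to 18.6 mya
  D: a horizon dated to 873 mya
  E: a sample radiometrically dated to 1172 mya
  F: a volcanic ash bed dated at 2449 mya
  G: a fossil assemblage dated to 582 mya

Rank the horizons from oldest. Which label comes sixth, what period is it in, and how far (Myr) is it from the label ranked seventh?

B, in the Cretaceous; 116.1 million years to C

Larger Ma means older, so oldest first: F 2449 > E 1172 > D 873 > G 582 > A 439.2 > B 134.7 > C 18.6.
Counting 6 along gives B (134.7 Ma); the excerpt puts that inside the Cretaceous, 145–66 Ma.
Next in line is C (18.6 Ma), and 134.7 − 18.6 = 116.1 Myr.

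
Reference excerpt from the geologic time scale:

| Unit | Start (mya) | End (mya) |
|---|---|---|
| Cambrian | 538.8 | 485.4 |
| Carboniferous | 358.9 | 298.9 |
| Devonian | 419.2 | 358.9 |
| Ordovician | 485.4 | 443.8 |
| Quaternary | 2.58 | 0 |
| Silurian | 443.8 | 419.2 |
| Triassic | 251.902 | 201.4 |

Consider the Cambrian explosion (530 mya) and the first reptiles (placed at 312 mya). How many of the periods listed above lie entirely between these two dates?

3

530 Ma sits inside the Cambrian (538.8–485.4) and 312 Ma inside the Carboniferous (358.9–298.9); neither of those is wholly between the two dates.
The listed periods lying completely between them are Ordovician, Silurian, Devonian — 3 in all.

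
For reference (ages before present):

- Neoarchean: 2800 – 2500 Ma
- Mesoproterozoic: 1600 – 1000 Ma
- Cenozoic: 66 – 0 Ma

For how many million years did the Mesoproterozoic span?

1600 − 1000 = 600 million years.

600 million years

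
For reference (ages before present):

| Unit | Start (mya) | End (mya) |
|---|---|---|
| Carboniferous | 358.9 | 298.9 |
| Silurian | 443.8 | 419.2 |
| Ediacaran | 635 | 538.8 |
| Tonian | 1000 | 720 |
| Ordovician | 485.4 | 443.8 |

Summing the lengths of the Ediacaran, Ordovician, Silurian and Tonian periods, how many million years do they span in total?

442.4 million years

Duration is start − end for each: (635 − 538.8) + (485.4 − 443.8) + (443.8 − 419.2) + (1000 − 720).
That is 96.2 + 41.6 + 24.6 + 280, which totals 442.4 million years.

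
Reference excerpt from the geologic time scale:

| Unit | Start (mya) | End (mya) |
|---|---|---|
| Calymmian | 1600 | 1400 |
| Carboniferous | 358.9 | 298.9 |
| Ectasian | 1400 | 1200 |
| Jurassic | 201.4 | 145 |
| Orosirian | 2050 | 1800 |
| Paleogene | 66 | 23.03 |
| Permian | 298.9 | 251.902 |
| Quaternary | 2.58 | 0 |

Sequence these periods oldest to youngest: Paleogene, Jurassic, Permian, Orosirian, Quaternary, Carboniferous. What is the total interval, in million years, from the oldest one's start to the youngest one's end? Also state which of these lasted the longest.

Orosirian, Carboniferous, Permian, Jurassic, Paleogene, Quaternary; total span 2050 Myr; longest is Orosirian

Start ages (Ma): Orosirian 2050, Carboniferous 358.9, Permian 298.9, Jurassic 201.4, Paleogene 66, Quaternary 2.58.
Ordered oldest to youngest: Orosirian, Carboniferous, Permian, Jurassic, Paleogene, Quaternary.
Span = 2050 − 0 = 2050 Myr.
Durations: Paleogene 42.97, Jurassic 56.4, Orosirian 250, Permian 46.998, Carboniferous 60, Quaternary 2.58 → longest is Orosirian (250 Myr).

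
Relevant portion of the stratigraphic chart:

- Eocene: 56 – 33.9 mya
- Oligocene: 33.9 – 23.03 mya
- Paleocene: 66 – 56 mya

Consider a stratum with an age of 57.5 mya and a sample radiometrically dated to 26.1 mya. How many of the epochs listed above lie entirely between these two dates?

1

The older date is 57.5 Ma and the younger is 26.1 Ma.
Epochs with start < 57.5 and end > 26.1 Ma: Eocene (56–33.9).
That is 1 complete epoch.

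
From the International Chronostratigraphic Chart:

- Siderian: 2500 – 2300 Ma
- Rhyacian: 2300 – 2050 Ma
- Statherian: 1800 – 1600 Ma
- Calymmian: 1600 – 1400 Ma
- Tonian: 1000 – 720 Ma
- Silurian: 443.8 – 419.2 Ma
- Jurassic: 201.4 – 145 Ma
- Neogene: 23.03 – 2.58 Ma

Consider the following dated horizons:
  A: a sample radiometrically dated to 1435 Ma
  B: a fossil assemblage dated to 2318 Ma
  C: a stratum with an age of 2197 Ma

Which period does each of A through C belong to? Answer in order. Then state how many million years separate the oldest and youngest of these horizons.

A — Calymmian; B — Siderian; C — Rhyacian; span 883 million years

Match each age against the start–end ranges in the excerpt: A = 1435 Ma → Calymmian (1600–1400); B = 2318 Ma → Siderian (2500–2300); C = 2197 Ma → Rhyacian (2300–2050).
The largest age is 2318 Ma and the smallest is 1435 Ma; their difference is 883 Myr.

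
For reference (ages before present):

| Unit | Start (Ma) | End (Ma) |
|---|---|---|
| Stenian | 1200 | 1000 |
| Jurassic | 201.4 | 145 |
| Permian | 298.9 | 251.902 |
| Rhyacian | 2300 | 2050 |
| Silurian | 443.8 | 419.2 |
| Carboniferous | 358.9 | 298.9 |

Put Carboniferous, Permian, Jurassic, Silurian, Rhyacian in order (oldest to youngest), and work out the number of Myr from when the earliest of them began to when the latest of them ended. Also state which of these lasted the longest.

From the excerpt: Carboniferous 358.9–298.9; Permian 298.9–251.902; Jurassic 201.4–145; Silurian 443.8–419.2; Rhyacian 2300–2050 (Ma).
Larger Ma is earlier, so the oldest is Rhyacian and the youngest is Jurassic; oldest to youngest: Rhyacian, Silurian, Carboniferous, Permian, Jurassic.
Oldest start 2300 minus youngest end 145 gives 2155 Myr overall.
Individual lengths (start − end): Rhyacian 250; Jurassic 56.4; Carboniferous 60; Permian 46.998; Silurian 24.6. The largest is Rhyacian at 250 Myr.

Rhyacian, Silurian, Carboniferous, Permian, Jurassic; total span 2155 Myr; longest is Rhyacian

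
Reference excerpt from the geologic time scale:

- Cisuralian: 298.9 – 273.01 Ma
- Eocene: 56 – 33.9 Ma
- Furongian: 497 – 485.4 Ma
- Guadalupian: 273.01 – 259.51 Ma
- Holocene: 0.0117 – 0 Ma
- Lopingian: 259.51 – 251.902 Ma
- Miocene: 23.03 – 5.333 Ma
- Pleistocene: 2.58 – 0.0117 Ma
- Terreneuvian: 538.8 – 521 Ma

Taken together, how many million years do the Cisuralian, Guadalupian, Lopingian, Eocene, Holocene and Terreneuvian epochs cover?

Duration is start − end for each: (298.9 − 273.01) + (273.01 − 259.51) + (259.51 − 251.902) + (56 − 33.9) + (0.0117 − 0) + (538.8 − 521).
That is 25.89 + 13.5 + 7.608 + 22.1 + 0.0117 + 17.8, which totals 86.9097 million years.

86.9097 million years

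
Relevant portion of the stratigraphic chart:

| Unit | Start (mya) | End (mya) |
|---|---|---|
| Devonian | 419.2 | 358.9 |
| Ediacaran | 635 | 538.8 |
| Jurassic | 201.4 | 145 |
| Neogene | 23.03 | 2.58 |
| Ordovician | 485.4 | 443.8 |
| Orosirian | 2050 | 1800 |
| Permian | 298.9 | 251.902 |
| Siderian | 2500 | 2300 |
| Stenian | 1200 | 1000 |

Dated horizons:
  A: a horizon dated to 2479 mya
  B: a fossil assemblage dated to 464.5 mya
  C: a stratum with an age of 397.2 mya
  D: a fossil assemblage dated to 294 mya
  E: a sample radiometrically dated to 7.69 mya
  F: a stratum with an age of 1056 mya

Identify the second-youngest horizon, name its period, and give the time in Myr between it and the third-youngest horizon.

D, in the Permian; 103.2 million years to C

Smaller Ma means younger, so youngest first: E 7.69 < D 294 < C 397.2 < B 464.5 < F 1056 < A 2479.
Counting 2 along gives D (294 Ma); the excerpt puts that inside the Permian, 298.9–251.902 Ma.
Next in line is C (397.2 Ma), and 397.2 − 294 = 103.2 Myr.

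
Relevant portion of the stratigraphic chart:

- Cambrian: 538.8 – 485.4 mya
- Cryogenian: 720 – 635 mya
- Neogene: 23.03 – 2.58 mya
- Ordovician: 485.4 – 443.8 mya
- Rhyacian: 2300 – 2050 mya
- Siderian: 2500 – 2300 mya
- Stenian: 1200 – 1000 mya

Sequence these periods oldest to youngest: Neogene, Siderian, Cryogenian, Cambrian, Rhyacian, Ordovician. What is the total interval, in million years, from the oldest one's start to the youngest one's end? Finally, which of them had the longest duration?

Siderian → Rhyacian → Cryogenian → Cambrian → Ordovician → Neogene; total span 2497.42 Myr; longest is Rhyacian

From the excerpt: Neogene 23.03–2.58; Siderian 2500–2300; Cryogenian 720–635; Cambrian 538.8–485.4; Rhyacian 2300–2050; Ordovician 485.4–443.8 (Ma).
Larger Ma is earlier, so the oldest is Siderian and the youngest is Neogene; oldest to youngest: Siderian, Rhyacian, Cryogenian, Cambrian, Ordovician, Neogene.
Oldest start 2500 minus youngest end 2.58 gives 2497.42 Myr overall.
Individual lengths (start − end): Rhyacian 250; Ordovician 41.6; Siderian 200; Cryogenian 85; Neogene 20.45; Cambrian 53.4. The largest is Rhyacian at 250 Myr.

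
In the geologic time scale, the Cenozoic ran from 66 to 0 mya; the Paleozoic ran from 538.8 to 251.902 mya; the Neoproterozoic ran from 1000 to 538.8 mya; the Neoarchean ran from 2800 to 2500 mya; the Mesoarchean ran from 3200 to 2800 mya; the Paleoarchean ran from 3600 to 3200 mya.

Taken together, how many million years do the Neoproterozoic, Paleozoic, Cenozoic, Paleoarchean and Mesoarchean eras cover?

1614.098 million years

Each duration: Neoproterozoic = 461.2; Paleozoic = 286.898; Cenozoic = 66; Paleoarchean = 400; Mesoarchean = 400.
Sum: 461.2 + 286.898 + 66 + 400 + 400 = 1614.098 Myr.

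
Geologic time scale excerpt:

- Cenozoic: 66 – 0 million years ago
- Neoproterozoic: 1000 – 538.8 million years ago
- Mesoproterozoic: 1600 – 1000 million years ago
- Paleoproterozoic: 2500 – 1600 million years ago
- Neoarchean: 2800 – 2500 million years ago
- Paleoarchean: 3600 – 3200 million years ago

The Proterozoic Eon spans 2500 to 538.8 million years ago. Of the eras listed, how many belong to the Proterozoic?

Eras inside 2500–538.8 Ma: Paleoproterozoic, Mesoproterozoic, Neoproterozoic — 3 in total.

3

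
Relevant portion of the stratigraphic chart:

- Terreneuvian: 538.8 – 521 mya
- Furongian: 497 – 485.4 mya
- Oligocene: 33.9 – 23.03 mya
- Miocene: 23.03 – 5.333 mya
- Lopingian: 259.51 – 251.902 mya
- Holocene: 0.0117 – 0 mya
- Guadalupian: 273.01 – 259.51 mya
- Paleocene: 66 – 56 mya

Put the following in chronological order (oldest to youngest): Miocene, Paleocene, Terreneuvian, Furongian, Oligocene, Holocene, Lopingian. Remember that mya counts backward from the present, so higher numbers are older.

Read off each span (Ma): Miocene 23.03–5.333; Paleocene 66–56; Terreneuvian 538.8–521; Furongian 497–485.4; Oligocene 33.9–23.03; Holocene 0.0117–0; Lopingian 259.51–251.902.
Larger Ma is older, so oldest→youngest is Terreneuvian, Furongian, Lopingian, Paleocene, Oligocene, Miocene, Holocene.

Terreneuvian, Furongian, Lopingian, Paleocene, Oligocene, Miocene, Holocene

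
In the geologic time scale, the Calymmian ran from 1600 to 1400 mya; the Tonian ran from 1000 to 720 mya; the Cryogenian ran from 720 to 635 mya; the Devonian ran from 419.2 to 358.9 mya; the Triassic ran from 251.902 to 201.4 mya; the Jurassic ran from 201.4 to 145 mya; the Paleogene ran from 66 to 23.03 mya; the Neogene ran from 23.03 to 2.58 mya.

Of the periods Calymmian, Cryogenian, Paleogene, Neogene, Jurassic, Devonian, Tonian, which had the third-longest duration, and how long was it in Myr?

Start − end for each: Calymmian 1600 − 1400 = 200; Cryogenian 720 − 635 = 85; Paleogene 66 − 23.03 = 42.97; Neogene 23.03 − 2.58 = 20.45; Jurassic 201.4 − 145 = 56.4; Devonian 419.2 − 358.9 = 60.3; Tonian 1000 − 720 = 280.
Ranking these from longest: Tonian > Calymmian > Cryogenian > Devonian > Jurassic > Paleogene > Neogene.
Position 3 in that ranking is Cryogenian, which lasted 85 Myr.

Cryogenian, 85 million years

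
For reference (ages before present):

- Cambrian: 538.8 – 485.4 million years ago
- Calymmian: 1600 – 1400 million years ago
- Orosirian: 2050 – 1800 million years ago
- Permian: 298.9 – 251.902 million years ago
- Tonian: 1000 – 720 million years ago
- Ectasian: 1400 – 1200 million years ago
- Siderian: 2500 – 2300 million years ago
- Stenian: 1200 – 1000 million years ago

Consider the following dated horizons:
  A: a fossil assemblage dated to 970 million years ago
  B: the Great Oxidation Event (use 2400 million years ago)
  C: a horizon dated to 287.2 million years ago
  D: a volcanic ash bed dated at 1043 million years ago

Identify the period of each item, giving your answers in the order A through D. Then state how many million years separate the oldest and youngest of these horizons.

A — Tonian; B — Siderian; C — Permian; D — Stenian; span 2112.8 million years

Match each age against the start–end ranges in the excerpt: A = 970 Ma → Tonian (1000–720); B = 2400 Ma → Siderian (2500–2300); C = 287.2 Ma → Permian (298.9–251.902); D = 1043 Ma → Stenian (1200–1000).
The largest age is 2400 Ma and the smallest is 287.2 Ma; their difference is 2112.8 Myr.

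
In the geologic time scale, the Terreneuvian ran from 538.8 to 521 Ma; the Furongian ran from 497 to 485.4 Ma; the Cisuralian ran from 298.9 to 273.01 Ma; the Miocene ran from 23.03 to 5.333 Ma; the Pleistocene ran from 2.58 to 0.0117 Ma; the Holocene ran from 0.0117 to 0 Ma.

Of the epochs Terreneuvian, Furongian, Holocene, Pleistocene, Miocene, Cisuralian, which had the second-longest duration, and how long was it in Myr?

Terreneuvian, 17.8 million years

Durations: Terreneuvian 17.8; Furongian 11.6; Holocene 0.0117; Pleistocene 2.5683; Miocene 17.697; Cisuralian 25.89 Myr.
Sorted longest-first: Cisuralian (25.89), Terreneuvian (17.8), Miocene (17.697), Furongian (11.6), Pleistocene (2.5683), Holocene (0.0117).
The second longest is Terreneuvian at 17.8 Myr.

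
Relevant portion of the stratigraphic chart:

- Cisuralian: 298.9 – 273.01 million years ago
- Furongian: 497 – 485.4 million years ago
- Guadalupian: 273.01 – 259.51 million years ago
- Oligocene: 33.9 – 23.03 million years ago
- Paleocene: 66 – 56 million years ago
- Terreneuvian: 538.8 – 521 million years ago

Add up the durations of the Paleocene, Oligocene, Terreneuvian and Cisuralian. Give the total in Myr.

Duration is start − end for each: (66 − 56) + (33.9 − 23.03) + (538.8 − 521) + (298.9 − 273.01).
That is 10 + 10.87 + 17.8 + 25.89, which totals 64.56 million years.

64.56 million years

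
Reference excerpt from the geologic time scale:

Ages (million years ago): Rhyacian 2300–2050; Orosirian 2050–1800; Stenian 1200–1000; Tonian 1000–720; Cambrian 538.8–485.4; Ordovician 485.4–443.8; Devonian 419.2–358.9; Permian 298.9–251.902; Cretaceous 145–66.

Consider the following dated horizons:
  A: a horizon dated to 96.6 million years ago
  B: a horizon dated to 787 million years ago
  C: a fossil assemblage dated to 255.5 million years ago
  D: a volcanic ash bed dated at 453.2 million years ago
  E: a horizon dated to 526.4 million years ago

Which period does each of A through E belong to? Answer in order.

A: 96.6 Ma lies in 145–66 Ma, so Cretaceous.
B: 787 Ma lies in 1000–720 Ma, so Tonian.
C: 255.5 Ma lies in 298.9–251.902 Ma, so Permian.
D: 453.2 Ma lies in 485.4–443.8 Ma, so Ordovician.
E: 526.4 Ma lies in 538.8–485.4 Ma, so Cambrian.

A — Cretaceous; B — Tonian; C — Permian; D — Ordovician; E — Cambrian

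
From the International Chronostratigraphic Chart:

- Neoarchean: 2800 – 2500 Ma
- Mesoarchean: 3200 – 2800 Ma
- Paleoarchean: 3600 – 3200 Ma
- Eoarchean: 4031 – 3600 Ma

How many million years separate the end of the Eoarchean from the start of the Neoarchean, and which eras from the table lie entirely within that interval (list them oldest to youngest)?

The Eoarchean closes at 3600 Ma and the Neoarchean opens at 2800 Ma, so the interval is 3600 − 2800 = 800 Myr.
An era fits inside if it starts at or after 3600 Ma and ends at or before 2800 Ma; oldest first that gives Paleoarchean, Mesoarchean.

800 million years; Paleoarchean, Mesoarchean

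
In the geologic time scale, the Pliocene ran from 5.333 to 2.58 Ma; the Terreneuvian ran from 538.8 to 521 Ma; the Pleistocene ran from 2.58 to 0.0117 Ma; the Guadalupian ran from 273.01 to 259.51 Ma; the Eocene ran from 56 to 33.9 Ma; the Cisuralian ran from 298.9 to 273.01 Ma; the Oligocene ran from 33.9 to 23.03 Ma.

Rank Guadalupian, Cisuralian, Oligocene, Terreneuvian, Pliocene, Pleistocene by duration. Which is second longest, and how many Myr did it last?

Start − end for each: Guadalupian 273.01 − 259.51 = 13.5; Cisuralian 298.9 − 273.01 = 25.89; Oligocene 33.9 − 23.03 = 10.87; Terreneuvian 538.8 − 521 = 17.8; Pliocene 5.333 − 2.58 = 2.753; Pleistocene 2.58 − 0.0117 = 2.5683.
Ranking these from longest: Cisuralian > Terreneuvian > Guadalupian > Oligocene > Pliocene > Pleistocene.
Position 2 in that ranking is Terreneuvian, which lasted 17.8 Myr.

Terreneuvian, 17.8 million years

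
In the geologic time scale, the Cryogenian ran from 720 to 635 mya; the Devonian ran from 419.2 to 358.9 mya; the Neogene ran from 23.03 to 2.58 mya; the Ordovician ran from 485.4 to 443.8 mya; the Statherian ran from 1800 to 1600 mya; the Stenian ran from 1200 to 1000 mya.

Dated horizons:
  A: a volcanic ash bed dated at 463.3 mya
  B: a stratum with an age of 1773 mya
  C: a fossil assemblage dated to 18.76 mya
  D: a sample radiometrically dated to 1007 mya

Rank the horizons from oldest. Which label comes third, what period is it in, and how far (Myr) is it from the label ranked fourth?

Larger Ma means older, so oldest first: B 1773 > D 1007 > A 463.3 > C 18.76.
Counting 3 along gives A (463.3 Ma); the excerpt puts that inside the Ordovician, 485.4–443.8 Ma.
Next in line is C (18.76 Ma), and 463.3 − 18.76 = 444.54 Myr.

A, in the Ordovician; 444.54 million years to C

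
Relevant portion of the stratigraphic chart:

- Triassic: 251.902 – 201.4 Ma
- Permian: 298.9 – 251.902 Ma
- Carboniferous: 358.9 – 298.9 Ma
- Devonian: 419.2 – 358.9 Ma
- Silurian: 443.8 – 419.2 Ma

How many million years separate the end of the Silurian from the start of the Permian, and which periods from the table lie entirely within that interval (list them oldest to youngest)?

End of Silurian = 419.2 Ma; start of Permian = 298.9 Ma.
Gap = 419.2 − 298.9 = 120.3 Myr.
Periods wholly inside 419.2–298.9 Ma: Devonian (419.2–358.9), Carboniferous (358.9–298.9).

120.3 million years; Devonian, Carboniferous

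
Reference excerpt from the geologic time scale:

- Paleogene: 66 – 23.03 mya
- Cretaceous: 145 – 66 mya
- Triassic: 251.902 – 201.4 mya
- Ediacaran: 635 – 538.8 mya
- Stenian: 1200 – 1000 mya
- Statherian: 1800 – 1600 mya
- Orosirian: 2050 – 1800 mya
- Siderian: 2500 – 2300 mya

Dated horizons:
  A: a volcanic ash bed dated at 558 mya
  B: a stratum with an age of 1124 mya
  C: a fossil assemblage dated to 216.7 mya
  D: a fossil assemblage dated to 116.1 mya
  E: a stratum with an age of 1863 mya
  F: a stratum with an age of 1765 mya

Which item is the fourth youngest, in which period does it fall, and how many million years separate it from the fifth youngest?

B, in the Stenian; 641 million years to F

Smaller Ma means younger, so youngest first: D 116.1 < C 216.7 < A 558 < B 1124 < F 1765 < E 1863.
Counting 4 along gives B (1124 Ma); the excerpt puts that inside the Stenian, 1200–1000 Ma.
Next in line is F (1765 Ma), and 1765 − 1124 = 641 Myr.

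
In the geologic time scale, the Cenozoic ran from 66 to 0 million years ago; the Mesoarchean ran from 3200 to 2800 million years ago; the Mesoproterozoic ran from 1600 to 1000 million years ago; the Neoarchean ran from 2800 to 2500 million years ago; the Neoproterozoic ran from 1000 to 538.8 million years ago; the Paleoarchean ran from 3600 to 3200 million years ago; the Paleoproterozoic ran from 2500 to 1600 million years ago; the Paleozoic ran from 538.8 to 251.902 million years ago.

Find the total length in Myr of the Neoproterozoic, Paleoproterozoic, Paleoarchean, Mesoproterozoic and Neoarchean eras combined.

2661.2 million years

Duration is start − end for each: (1000 − 538.8) + (2500 − 1600) + (3600 − 3200) + (1600 − 1000) + (2800 − 2500).
That is 461.2 + 900 + 400 + 600 + 300, which totals 2661.2 million years.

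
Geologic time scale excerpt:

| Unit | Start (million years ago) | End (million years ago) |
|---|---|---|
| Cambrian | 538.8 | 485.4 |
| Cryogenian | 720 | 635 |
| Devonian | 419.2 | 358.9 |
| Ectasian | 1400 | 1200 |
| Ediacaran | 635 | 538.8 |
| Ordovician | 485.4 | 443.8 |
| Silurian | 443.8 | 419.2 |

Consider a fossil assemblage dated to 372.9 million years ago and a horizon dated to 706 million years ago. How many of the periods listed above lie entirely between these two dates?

4

706 Ma sits inside the Cryogenian (720–635) and 372.9 Ma inside the Devonian (419.2–358.9); neither of those is wholly between the two dates.
The listed periods lying completely between them are Ediacaran, Cambrian, Ordovician, Silurian — 4 in all.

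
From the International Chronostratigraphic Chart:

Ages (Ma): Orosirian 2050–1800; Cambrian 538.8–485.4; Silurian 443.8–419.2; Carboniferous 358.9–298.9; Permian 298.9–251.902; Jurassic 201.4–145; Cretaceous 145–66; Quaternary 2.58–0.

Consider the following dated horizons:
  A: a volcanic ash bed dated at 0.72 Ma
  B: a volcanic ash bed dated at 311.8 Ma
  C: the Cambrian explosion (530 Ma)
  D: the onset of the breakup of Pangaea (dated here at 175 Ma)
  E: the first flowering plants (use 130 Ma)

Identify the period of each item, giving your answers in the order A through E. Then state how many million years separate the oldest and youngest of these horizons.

A — Quaternary; B — Carboniferous; C — Cambrian; D — Jurassic; E — Cretaceous; span 529.28 million years

A: 0.72 Ma lies in 2.58–0 Ma, so Quaternary.
B: 311.8 Ma lies in 358.9–298.9 Ma, so Carboniferous.
C: 530 Ma lies in 538.8–485.4 Ma, so Cambrian.
D: 175 Ma lies in 201.4–145 Ma, so Jurassic.
E: 130 Ma lies in 145–66 Ma, so Cretaceous.
Oldest = 530 Ma, youngest = 0.72 Ma → span 529.28 Myr.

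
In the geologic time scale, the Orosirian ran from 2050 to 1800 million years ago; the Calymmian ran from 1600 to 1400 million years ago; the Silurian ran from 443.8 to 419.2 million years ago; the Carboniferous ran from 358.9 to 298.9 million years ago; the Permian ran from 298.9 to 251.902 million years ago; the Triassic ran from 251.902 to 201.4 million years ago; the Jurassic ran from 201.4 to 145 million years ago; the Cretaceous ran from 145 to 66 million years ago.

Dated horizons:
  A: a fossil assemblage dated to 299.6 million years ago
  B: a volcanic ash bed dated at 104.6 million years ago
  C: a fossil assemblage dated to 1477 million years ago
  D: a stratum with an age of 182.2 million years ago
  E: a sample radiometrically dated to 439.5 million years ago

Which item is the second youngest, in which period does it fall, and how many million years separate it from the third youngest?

D, in the Jurassic; 117.4 million years to A

Smaller Ma means younger, so youngest first: B 104.6 < D 182.2 < A 299.6 < E 439.5 < C 1477.
Counting 2 along gives D (182.2 Ma); the excerpt puts that inside the Jurassic, 201.4–145 Ma.
Next in line is A (299.6 Ma), and 299.6 − 182.2 = 117.4 Myr.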